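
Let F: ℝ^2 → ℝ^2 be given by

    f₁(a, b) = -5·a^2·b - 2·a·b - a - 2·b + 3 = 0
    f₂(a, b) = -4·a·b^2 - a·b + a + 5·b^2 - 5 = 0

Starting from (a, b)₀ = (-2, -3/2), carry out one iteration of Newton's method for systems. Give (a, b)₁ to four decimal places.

(-1.0887, -1.1398)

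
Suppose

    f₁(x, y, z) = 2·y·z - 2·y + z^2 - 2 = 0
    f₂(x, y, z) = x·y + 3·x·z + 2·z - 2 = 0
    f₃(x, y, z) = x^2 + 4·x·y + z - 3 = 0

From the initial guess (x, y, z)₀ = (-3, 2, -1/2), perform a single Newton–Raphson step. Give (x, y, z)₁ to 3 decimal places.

(-9.155, -0.566, -0.483)

At (-3, 2, -1/2): F = (-7.750, -4.500, -18.500).
Jacobian J = [[0, 2·z - 2, 2·y + 2·z], [y + 3·z, x, 3·x + 2], [2·x + 4·y, 4·x, 1]].
At the point, J = [[0.000, -3.000, 3.000], [0.500, -3.000, -7.000], [2.000, -12.000, 1.000]] (det J = 43.500).
Solving J·Δ = −F gives Δ = (-6.155, -2.566, 0.017).
Then the next iterate is (x, y, z)₁ = (-9.155, -0.566, -0.483).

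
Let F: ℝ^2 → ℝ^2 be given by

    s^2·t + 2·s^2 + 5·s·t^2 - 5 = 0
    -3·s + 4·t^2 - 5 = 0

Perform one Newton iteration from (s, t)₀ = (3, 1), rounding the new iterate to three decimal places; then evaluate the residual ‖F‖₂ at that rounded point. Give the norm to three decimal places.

3.831

At (3, 1): F = (37.000, -10.000).
Jacobian J = [[2·s·t + 4·s + 5·t^2, s^2 + 10·s·t], [-3, 8·t]].
At the point, J = [[23.000, 39.000], [-3.000, 8.000]] (det J = 301.000).
Solving J·Δ = −F gives Δ = (-2.279, 0.395).
Then the next iterate is (s, t)₁ = (0.721, 1.395).
Re-evaluating at (0.721, 1.395): F = (3.78028, 0.62110), so ‖F‖₂ = 3.831.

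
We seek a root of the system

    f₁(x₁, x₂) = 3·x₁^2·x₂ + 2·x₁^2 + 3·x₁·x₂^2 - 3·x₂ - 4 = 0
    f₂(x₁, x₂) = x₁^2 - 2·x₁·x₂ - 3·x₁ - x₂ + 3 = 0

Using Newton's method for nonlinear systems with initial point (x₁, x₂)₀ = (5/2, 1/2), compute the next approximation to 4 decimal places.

(1.8941, 0.1907)

At (5/2, 1/2): F = (18.2500, -1.2500).
Jacobian J = [[6·x₁·x₂ + 4·x₁ + 3·x₂^2, 3·x₁^2 + 6·x₁·x₂ - 3], [2·x₁ - 2·x₂ - 3, -2·x₁ - 1]].
At the point, J = [[18.2500, 23.2500], [1.0000, -6.0000]] (det J = -132.7500).
Solving J·Δ = −F gives Δ = (-0.6059, -0.3093).
Then the next iterate is (x₁, x₂)₁ = (1.8941, 0.1907).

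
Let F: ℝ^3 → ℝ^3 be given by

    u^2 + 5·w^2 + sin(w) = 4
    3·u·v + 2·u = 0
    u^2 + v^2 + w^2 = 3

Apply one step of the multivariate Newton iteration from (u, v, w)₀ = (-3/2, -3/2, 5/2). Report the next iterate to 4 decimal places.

(-2.8581, 0.0879, 1.0878)

At (-3/2, -3/2, 5/2): F = (30.098472, 3.7500, 7.7500).
Jacobian J = [[2·u, 0, 10·w + cos(w)], [3·v + 2, 3·u, 0], [2·u, 2·v, 2·w]].
At the point, J = [[-3.0000, 0.0000, 24.198856], [-2.5000, -4.5000, 0.0000], [-3.0000, -3.0000, 5.0000]] (det J = -77.693138).
Solving J·Δ = −F gives Δ = (-1.3581, 1.5879, -1.4122).
Then the next iterate is (u, v, w)₁ = (-2.8581, 0.0879, 1.0878).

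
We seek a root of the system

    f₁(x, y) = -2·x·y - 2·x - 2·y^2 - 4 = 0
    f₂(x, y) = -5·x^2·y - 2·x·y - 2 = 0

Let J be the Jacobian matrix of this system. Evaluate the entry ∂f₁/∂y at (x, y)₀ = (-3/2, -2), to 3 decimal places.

11.000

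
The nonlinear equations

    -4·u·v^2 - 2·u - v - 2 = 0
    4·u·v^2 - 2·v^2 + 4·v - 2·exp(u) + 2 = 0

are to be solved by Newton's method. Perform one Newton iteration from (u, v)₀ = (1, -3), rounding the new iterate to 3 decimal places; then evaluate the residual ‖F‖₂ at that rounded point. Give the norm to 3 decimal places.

10.526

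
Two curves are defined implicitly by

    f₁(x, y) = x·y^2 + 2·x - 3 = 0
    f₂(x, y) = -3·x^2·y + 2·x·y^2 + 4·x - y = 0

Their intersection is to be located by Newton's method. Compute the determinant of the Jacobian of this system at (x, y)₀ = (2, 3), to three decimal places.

289.000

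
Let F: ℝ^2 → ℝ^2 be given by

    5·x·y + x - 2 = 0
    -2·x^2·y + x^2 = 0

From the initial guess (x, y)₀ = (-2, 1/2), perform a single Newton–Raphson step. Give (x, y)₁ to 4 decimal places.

At (-2, 1/2): F = (-9.0000, 0.0000).
Jacobian J = [[5·y + 1, 5·x], [-4·x·y + 2·x, -2·x^2]].
At the point, J = [[3.5000, -10.0000], [0.0000, -8.0000]] (det J = -28.0000).
Solving J·Δ = −F gives Δ = (2.5714, 0.0000).
Then the next iterate is (x, y)₁ = (0.5714, 0.5000).

(0.5714, 0.5000)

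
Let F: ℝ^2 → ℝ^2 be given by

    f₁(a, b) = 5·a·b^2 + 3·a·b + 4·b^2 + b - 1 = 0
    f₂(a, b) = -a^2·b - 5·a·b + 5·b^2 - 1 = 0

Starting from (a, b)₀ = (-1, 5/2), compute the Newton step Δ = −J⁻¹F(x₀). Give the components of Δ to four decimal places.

(0.0686, -1.3702)

At (-1, 5/2): F = (-12.2500, 40.2500).
Jacobian J = [[5·b^2 + 3·b, 10·a·b + 3·a + 8·b + 1], [-2·a·b - 5·b, -a^2 - 5·a + 10·b]].
At the point, J = [[38.7500, -7.0000], [-7.5000, 29.0000]] (det J = 1071.2500).
Solving J·Δ = −F gives Δ = (0.0686, -1.3702).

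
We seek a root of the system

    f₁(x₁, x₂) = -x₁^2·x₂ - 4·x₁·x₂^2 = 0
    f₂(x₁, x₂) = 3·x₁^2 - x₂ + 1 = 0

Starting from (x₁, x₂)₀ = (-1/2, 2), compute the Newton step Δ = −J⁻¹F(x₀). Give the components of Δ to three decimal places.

(0.149, -0.698)

At (-1/2, 2): F = (7.500, -0.250).
Jacobian J = [[-2·x₁·x₂ - 4·x₂^2, -x₁^2 - 8·x₁·x₂], [6·x₁, -1]].
At the point, J = [[-14.000, 7.750], [-3.000, -1.000]] (det J = 37.250).
Solving J·Δ = −F gives Δ = (0.149, -0.698).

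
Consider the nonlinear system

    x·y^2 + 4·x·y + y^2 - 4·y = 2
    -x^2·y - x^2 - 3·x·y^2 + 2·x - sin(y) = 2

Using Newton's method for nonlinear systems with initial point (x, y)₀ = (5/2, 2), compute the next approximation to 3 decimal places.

(1.455, 1.427)

At (5/2, 2): F = (24.000, -46.65930).
Jacobian J = [[y^2 + 4·y, 2·x·y + 4·x + 2·y - 4], [-2·x·y - 2·x - 3·y^2 + 2, -x^2 - 6·x·y - cos(y)]].
At the point, J = [[12.000, 20.000], [-25.000, -35.83385]] (det J = 69.99376).
Solving J·Δ = −F gives Δ = (-1.045, -0.573).
Then the next iterate is (x, y)₁ = (1.455, 1.427).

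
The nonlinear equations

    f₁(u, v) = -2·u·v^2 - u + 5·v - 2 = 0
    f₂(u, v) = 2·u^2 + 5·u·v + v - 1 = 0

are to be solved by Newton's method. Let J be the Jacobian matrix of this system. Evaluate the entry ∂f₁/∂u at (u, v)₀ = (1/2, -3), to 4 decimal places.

-19.0000

∂f₁/∂u = -2·v^2 - 1.
At (1/2, -3) this is -19.0000.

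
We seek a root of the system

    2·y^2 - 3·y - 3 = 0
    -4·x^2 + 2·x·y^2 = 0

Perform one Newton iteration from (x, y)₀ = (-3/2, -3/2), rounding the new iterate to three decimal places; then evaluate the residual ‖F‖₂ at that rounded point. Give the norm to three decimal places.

4.652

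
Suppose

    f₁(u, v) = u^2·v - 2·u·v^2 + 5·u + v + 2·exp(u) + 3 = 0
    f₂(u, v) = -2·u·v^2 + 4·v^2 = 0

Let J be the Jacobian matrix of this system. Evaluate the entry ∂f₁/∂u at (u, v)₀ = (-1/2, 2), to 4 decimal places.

∂f₁/∂u = 2·u·v - 2·v^2 + 2·exp(u) + 5.
At (-1/2, 2) this is -3.7869.

-3.7869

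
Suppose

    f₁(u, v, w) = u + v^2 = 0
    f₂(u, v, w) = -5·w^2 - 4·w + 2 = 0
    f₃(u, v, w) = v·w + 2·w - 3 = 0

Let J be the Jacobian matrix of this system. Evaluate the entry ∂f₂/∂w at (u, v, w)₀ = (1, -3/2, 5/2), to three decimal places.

-29.000

∂f₂/∂w = -10·w - 4.
At (1, -3/2, 5/2) this is -29.000.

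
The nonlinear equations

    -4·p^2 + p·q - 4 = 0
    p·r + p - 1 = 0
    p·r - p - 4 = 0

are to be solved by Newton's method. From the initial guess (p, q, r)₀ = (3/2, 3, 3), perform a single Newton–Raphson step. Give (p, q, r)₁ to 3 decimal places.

At (3/2, 3, 3): F = (-8.500, 5.000, -1.000).
Jacobian J = [[-8·p + q, p, 0], [r + 1, 0, p], [r - 1, 0, p]].
At the point, J = [[-9.000, 1.500, 0.000], [4.000, 0.000, 1.500], [2.000, 0.000, 1.500]] (det J = -4.500).
Solving J·Δ = −F gives Δ = (-3.000, -12.333, 4.667).
Then the next iterate is (p, q, r)₁ = (-1.500, -9.333, 7.667).

(-1.500, -9.333, 7.667)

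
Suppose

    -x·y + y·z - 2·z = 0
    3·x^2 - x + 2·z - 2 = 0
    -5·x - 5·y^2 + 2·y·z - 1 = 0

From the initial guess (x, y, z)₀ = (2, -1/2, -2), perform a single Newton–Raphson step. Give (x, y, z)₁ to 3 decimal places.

At (2, -1/2, -2): F = (6.000, 4.000, -10.250).
Jacobian J = [[-y, -x + z, y - 2], [6·x - 1, 0, 2], [-5, -10·y + 2·z, 2·y]].
At the point, J = [[0.500, -4.000, -2.500], [11.000, 0.000, 2.000], [-5.000, 1.000, -1.000]] (det J = -32.500).
Solving J·Δ = −F gives Δ = (1.354, 7.573, -9.446).
Then the next iterate is (x, y, z)₁ = (3.354, 7.073, -11.446).

(3.354, 7.073, -11.446)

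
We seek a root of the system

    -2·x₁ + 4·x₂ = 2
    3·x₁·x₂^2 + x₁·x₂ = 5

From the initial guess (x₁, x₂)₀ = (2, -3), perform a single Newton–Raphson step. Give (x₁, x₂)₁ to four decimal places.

At (2, -3): F = (-18.0000, 43.0000).
Jacobian J = [[-2, 4], [3·x₂^2 + x₂, 6·x₁·x₂ + x₁]].
At the point, J = [[-2.0000, 4.0000], [24.0000, -34.0000]] (det J = -28.0000).
Solving J·Δ = −F gives Δ = (15.7143, 12.3571).
Then the next iterate is (x₁, x₂)₁ = (17.7143, 9.3571).

(17.7143, 9.3571)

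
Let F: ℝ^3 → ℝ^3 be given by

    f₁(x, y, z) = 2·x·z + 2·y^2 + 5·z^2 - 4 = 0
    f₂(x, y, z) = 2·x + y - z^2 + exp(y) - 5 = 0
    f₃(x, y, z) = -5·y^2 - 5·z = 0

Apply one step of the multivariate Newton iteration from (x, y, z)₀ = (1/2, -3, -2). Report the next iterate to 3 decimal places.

At (1/2, -3, -2): F = (32.000, -10.95021, -35.000).
Jacobian J = [[2·z, 4·y, 2·x + 10·z], [2, exp(y) + 1, -2·z], [0, -10·y, -5]].
At the point, J = [[-4.000, -12.000, -19.000], [2.000, 1.04979, 4.000], [0.000, 30.000, -5.000]] (det J = -759.00426).
Solving J·Δ = −F gives Δ = (5.102, 1.148, -0.115).
Then the next iterate is (x, y, z)₁ = (5.602, -1.852, -2.115).

(5.602, -1.852, -2.115)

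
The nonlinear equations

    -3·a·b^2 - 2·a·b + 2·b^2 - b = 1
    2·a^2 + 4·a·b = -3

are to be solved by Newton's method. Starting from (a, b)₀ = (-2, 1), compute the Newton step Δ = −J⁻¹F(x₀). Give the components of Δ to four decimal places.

At (-2, 1): F = (10.0000, 3.0000).
Jacobian J = [[-3·b^2 - 2·b, -6·a·b - 2·a + 4·b - 1], [4·a + 4·b, 4·a]].
At the point, J = [[-5.0000, 19.0000], [-4.0000, -8.0000]] (det J = 116.0000).
Solving J·Δ = −F gives Δ = (1.1810, -0.2155).

(1.1810, -0.2155)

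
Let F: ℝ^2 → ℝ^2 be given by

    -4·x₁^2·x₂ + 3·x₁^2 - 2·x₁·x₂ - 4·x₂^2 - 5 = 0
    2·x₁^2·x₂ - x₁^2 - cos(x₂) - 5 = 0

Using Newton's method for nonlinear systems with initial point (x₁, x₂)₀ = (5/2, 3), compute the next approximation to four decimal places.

(2.4263, 0.9909)

At (5/2, 3): F = (-112.2500, 27.239992).
Jacobian J = [[-8·x₁·x₂ + 6·x₁ - 2·x₂, -4·x₁^2 - 2·x₁ - 8·x₂], [4·x₁·x₂ - 2·x₁, 2·x₁^2 + sin(x₂)]].
At the point, J = [[-51.0000, -54.0000], [25.0000, 12.641120]] (det J = 705.302880).
Solving J·Δ = −F gives Δ = (-0.0737, -2.0091).
Then the next iterate is (x₁, x₂)₁ = (2.4263, 0.9909).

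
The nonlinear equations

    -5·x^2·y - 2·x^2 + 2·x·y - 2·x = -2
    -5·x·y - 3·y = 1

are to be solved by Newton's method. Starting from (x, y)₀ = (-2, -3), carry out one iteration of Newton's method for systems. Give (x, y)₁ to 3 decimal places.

At (-2, -3): F = (70.000, -22.000).
Jacobian J = [[-10·x·y - 4·x + 2·y - 2, -5·x^2 + 2·x], [-5·y, -5·x - 3]].
At the point, J = [[-60.000, -24.000], [15.000, 7.000]] (det J = -60.000).
Solving J·Δ = −F gives Δ = (-0.633, 4.500).
Then the next iterate is (x, y)₁ = (-2.633, 1.500).

(-2.633, 1.500)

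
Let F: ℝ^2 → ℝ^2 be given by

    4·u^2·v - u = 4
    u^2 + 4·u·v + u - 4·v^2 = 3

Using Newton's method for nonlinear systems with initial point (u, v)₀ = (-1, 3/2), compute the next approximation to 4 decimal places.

(-1.1277, 0.3351)

At (-1, 3/2): F = (3.0000, -18.0000).
Jacobian J = [[8·u·v - 1, 4·u^2], [2·u + 4·v + 1, 4·u - 8·v]].
At the point, J = [[-13.0000, 4.0000], [5.0000, -16.0000]] (det J = 188.0000).
Solving J·Δ = −F gives Δ = (-0.1277, -1.1649).
Then the next iterate is (u, v)₁ = (-1.1277, 0.3351).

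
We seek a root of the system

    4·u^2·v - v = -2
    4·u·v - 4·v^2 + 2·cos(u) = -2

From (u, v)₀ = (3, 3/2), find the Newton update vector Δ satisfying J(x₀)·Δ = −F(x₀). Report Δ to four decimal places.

At (3, 3/2): F = (54.5000, 9.020015).
Jacobian J = [[8·u·v, 4·u^2 - 1], [4·v - 2·sin(u), 4·u - 8·v]].
At the point, J = [[36.0000, 35.0000], [5.717760, 0.0000]] (det J = -200.121599).
Solving J·Δ = −F gives Δ = (-1.5775, 0.0655).

(-1.5775, 0.0655)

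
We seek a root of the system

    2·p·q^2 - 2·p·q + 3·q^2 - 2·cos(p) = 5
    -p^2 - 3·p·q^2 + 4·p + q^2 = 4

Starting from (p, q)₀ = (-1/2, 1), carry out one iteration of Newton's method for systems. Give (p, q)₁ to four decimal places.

(-0.5017, 1.7507)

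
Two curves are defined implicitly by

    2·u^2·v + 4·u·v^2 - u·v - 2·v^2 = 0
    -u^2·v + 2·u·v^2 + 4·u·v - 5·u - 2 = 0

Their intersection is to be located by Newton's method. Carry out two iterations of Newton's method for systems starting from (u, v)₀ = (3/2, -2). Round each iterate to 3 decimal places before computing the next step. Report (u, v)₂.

At (3/2, -2): F = (10.000, -5.000).
Jacobian J = [[4·u·v + 4·v^2 - v, 2·u^2 + 8·u·v - u - 4·v], [-2·u·v + 2·v^2 + 4·v - 5, -u^2 + 4·u·v + 4·u]].
At the point, J = [[6.000, -13.000], [1.000, -8.250]] (det J = -36.500).
Solving J·Δ = −F gives Δ = (-4.041, -1.096).
Then the next iterate is (u, v)₁ = (-2.541, -3.096).
Round to (-2.541, -3.096) and repeat: F = (-164.44127, 13.45056), J = [[72.90461, 90.77385], [-13.94744, 14.84706]].
Δ = (1.559, 0.559), so (u, v)₂ = (-0.982, -2.537).

(-0.982, -2.537)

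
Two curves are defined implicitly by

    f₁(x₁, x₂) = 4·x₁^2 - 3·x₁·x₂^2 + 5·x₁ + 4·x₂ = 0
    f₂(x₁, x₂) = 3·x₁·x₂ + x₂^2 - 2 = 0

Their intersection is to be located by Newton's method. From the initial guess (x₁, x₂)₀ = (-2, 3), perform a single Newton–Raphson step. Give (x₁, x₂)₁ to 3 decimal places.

At (-2, 3): F = (72.000, -11.000).
Jacobian J = [[8·x₁ - 3·x₂^2 + 5, -6·x₁·x₂ + 4], [3·x₂, 3·x₁ + 2·x₂]].
At the point, J = [[-38.000, 40.000], [9.000, 0.000]] (det J = -360.000).
Solving J·Δ = −F gives Δ = (1.222, -0.639).
Then the next iterate is (x₁, x₂)₁ = (-0.778, 2.361).

(-0.778, 2.361)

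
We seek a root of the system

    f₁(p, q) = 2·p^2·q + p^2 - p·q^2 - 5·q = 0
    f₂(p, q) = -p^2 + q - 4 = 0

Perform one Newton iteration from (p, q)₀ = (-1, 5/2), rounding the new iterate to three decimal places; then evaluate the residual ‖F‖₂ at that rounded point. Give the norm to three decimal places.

At (-1, 5/2): F = (-0.250, -2.500).
Jacobian J = [[4·p·q + 2·p - q^2, 2·p^2 - 2·p·q - 5], [-2·p, 1]].
At the point, J = [[-18.250, 2.000], [2.000, 1.000]] (det J = -22.250).
Solving J·Δ = −F gives Δ = (0.213, 2.073).
Then the next iterate is (p, q)₁ = (-0.787, 4.573).
Re-evaluating at (-0.787, 4.573): F = (-0.12288, -0.04637), so ‖F‖₂ = 0.131.

0.131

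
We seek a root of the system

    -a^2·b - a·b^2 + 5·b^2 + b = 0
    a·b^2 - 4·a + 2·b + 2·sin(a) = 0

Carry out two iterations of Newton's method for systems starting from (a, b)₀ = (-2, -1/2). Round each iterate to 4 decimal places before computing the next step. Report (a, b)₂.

(-0.3936, -0.3190)

At (-2, -1/2): F = (3.2500, 4.681405).
Jacobian J = [[-2·a·b - b^2, -a^2 - 2·a·b + 10·b + 1], [b^2 + 2·cos(a) - 4, 2·a·b + 2]].
At the point, J = [[-2.2500, -10.0000], [-4.582294, 4.0000]] (det J = -54.822937).
Solving J·Δ = −F gives Δ = (1.0910, 0.0795).
Then the next iterate is (a, b)₁ = (-0.9090, -0.4205).
Round to (-0.9090, -0.4205) and repeat: F = (0.971782, 1.056491), J = [[-0.941289, -4.795750], [-2.594110, 2.764469]].
Δ = (0.5154, 0.1015), so (a, b)₂ = (-0.3936, -0.3190).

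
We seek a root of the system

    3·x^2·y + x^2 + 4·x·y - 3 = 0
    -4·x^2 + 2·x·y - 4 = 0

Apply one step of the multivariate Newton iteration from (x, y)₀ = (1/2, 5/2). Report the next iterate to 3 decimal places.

(-0.198, 5.698)

At (1/2, 5/2): F = (4.125, -2.500).
Jacobian J = [[6·x·y + 2·x + 4·y, 3·x^2 + 4·x], [-8·x + 2·y, 2·x]].
At the point, J = [[18.500, 2.750], [1.000, 1.000]] (det J = 15.750).
Solving J·Δ = −F gives Δ = (-0.698, 3.198).
Then the next iterate is (x, y)₁ = (-0.198, 5.698).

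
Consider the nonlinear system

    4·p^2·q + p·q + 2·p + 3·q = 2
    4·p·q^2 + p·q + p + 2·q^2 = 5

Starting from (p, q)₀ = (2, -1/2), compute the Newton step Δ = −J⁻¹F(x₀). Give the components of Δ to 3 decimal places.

At (2, -1/2): F = (-8.500, -1.500).
Jacobian J = [[8·p·q + q + 2, 4·p^2 + p + 3], [4·q^2 + q + 1, 8·p·q + p + 4·q]].
At the point, J = [[-6.500, 21.000], [1.500, -8.000]] (det J = 20.500).
Solving J·Δ = −F gives Δ = (-4.854, -1.098).

(-4.854, -1.098)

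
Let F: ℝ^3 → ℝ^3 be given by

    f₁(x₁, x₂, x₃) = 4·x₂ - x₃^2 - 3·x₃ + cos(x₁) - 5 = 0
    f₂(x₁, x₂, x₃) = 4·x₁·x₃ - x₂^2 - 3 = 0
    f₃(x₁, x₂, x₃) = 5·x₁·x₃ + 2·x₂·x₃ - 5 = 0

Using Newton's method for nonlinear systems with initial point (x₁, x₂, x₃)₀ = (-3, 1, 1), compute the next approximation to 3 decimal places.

(-2.369, 1.059, -0.133)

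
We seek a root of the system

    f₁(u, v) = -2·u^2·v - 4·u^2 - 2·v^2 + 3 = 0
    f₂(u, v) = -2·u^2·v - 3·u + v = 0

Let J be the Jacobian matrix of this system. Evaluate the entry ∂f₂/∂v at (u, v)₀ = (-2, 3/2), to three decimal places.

-7.000

∂f₂/∂v = -2·u^2 + 1.
At (-2, 3/2) this is -7.000.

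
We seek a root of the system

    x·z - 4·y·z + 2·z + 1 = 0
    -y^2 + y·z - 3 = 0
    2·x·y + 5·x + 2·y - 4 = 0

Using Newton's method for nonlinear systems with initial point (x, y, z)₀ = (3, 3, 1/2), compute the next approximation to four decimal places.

(1.1864, 1.1186, 0.5508)

At (3, 3, 1/2): F = (-2.5000, -10.5000, 35.0000).
Jacobian J = [[z, -4·z, x - 4·y + 2], [0, -2·y + z, y], [2·y + 5, 2·x + 2, 0]].
At the point, J = [[0.5000, -2.0000, -7.0000], [0.0000, -5.5000, 3.0000], [11.0000, 8.0000, 0.0000]] (det J = -501.5000).
Solving J·Δ = −F gives Δ = (-1.8136, -1.8814, 0.0508).
Then the next iterate is (x, y, z)₁ = (1.1864, 1.1186, 0.5508).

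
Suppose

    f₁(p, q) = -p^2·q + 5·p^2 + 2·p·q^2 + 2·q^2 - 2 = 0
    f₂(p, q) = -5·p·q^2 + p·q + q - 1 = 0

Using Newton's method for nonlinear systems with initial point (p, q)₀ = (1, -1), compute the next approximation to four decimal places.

At (1, -1): F = (8.0000, -8.0000).
Jacobian J = [[-2·p·q + 10·p + 2·q^2, -p^2 + 4·p·q + 4·q], [-5·q^2 + q, -10·p·q + p + 1]].
At the point, J = [[14.0000, -9.0000], [-6.0000, 12.0000]] (det J = 114.0000).
Solving J·Δ = −F gives Δ = (-0.2105, 0.5614).
Then the next iterate is (p, q)₁ = (0.7895, -0.4386).

(0.7895, -0.4386)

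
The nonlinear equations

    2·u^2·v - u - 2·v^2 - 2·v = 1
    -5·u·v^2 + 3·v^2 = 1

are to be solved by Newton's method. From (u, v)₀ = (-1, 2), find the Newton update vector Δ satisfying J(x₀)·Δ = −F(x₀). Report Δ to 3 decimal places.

At (-1, 2): F = (-8.000, 31.000).
Jacobian J = [[4·u·v - 1, 2·u^2 - 4·v - 2], [-5·v^2, -10·u·v + 6·v]].
At the point, J = [[-9.000, -8.000], [-20.000, 32.000]] (det J = -448.000).
Solving J·Δ = −F gives Δ = (-0.018, -0.980).

(-0.018, -0.980)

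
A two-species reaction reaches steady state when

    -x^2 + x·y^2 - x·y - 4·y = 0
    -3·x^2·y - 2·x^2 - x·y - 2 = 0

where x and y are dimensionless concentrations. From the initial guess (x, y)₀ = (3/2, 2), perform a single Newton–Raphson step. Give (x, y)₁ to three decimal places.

(-1.856, 9.788)

At (3/2, 2): F = (-7.250, -23.000).
Jacobian J = [[-2·x + y^2 - y, 2·x·y - x - 4], [-6·x·y - 4·x - y, -3·x^2 - x]].
At the point, J = [[-1.000, 0.500], [-26.000, -8.250]] (det J = 21.250).
Solving J·Δ = −F gives Δ = (-3.356, 7.788).
Then the next iterate is (x, y)₁ = (-1.856, 9.788).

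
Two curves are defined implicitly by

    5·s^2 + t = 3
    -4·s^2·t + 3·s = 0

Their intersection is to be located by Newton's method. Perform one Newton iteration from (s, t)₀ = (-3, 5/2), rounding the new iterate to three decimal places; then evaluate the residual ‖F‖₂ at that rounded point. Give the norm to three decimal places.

28.394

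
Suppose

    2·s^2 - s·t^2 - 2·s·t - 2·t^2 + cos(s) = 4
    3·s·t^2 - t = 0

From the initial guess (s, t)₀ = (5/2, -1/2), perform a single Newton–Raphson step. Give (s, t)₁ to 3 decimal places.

(1.616, -0.299)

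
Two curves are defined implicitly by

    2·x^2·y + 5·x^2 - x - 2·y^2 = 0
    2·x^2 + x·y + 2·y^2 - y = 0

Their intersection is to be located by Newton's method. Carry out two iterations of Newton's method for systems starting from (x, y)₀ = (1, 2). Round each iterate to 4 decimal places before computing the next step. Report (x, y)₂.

At (1, 2): F = (0.0000, 10.0000).
Jacobian J = [[4·x·y + 10·x - 1, 2·x^2 - 4·y], [4·x + y, x + 4·y - 1]].
At the point, J = [[17.0000, -6.0000], [6.0000, 8.0000]] (det J = 172.0000).
Solving J·Δ = −F gives Δ = (-0.3488, -0.9884).
Then the next iterate is (x, y)₁ = (0.6512, 1.0116).
Round to (0.6512, 1.0116) and repeat: F = (0.280399, 2.541946), J = [[8.147016, -3.198277], [3.6164, 3.6976]].
Δ = (-0.2199, -0.4724), so (x, y)₂ = (0.4313, 0.5392).

(0.4313, 0.5392)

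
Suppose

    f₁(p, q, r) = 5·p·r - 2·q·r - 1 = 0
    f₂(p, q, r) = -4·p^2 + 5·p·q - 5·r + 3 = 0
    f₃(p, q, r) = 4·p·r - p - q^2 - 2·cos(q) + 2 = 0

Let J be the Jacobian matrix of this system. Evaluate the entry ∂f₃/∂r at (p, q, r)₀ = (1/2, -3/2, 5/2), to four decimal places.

2.0000

∂f₃/∂r = 4·p.
At (1/2, -3/2, 5/2) this is 2.0000.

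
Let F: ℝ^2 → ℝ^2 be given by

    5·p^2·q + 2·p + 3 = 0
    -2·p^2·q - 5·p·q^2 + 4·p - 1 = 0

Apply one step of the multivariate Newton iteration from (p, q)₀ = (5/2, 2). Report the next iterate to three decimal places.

(1.397, 1.579)

At (5/2, 2): F = (70.500, -66.000).
Jacobian J = [[10·p·q + 2, 5·p^2], [-4·p·q - 5·q^2 + 4, -2·p^2 - 10·p·q]].
At the point, J = [[52.000, 31.250], [-36.000, -62.500]] (det J = -2125.000).
Solving J·Δ = −F gives Δ = (-1.103, -0.421).
Then the next iterate is (p, q)₁ = (1.397, 1.579).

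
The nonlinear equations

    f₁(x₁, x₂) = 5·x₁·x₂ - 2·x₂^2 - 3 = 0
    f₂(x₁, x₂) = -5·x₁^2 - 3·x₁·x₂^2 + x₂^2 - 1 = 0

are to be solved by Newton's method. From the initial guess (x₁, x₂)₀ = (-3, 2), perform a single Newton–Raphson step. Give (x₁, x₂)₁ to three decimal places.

At (-3, 2): F = (-41.000, -6.000).
Jacobian J = [[5·x₂, 5·x₁ - 4·x₂], [-10·x₁ - 3·x₂^2, -6·x₁·x₂ + 2·x₂]].
At the point, J = [[10.000, -23.000], [18.000, 40.000]] (det J = 814.000).
Solving J·Δ = −F gives Δ = (2.184, -0.833).
Then the next iterate is (x₁, x₂)₁ = (-0.816, 1.167).

(-0.816, 1.167)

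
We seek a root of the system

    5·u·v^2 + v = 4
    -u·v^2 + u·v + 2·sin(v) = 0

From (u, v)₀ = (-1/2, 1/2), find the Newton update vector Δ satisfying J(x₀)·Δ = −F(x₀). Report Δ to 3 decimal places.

At (-1/2, 1/2): F = (-4.125, 0.83385).
Jacobian J = [[5·v^2, 10·u·v + 1], [-v^2 + v, -2·u·v + u + 2·cos(v)]].
At the point, J = [[1.250, -1.500], [0.250, 1.75517]] (det J = 2.56896).
Solving J·Δ = −F gives Δ = (2.331, -0.807).

(2.331, -0.807)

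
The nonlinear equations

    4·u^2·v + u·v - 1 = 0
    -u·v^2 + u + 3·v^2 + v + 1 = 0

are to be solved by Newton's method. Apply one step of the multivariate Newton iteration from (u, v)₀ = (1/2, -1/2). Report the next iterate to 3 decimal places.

(0.429, 0.548)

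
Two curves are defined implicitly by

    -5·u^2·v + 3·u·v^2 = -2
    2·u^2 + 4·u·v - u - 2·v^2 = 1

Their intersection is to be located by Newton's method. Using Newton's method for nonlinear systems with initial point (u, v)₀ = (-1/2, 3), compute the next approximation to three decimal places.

(-0.566, 1.244)

At (-1/2, 3): F = (-15.250, -24.000).
Jacobian J = [[-10·u·v + 3·v^2, -5·u^2 + 6·u·v], [4·u + 4·v - 1, 4·u - 4·v]].
At the point, J = [[42.000, -10.250], [9.000, -14.000]] (det J = -495.750).
Solving J·Δ = −F gives Δ = (-0.066, -1.756).
Then the next iterate is (u, v)₁ = (-0.566, 1.244).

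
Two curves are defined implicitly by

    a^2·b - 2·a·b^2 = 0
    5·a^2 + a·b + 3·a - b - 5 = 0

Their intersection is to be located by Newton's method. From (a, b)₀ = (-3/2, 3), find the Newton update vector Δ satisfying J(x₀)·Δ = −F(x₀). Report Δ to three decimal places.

(-0.128, -1.838)

At (-3/2, 3): F = (33.750, -5.750).
Jacobian J = [[2·a·b - 2·b^2, a^2 - 4·a·b], [10·a + b + 3, a - 1]].
At the point, J = [[-27.000, 20.250], [-9.000, -2.500]] (det J = 249.750).
Solving J·Δ = −F gives Δ = (-0.128, -1.838).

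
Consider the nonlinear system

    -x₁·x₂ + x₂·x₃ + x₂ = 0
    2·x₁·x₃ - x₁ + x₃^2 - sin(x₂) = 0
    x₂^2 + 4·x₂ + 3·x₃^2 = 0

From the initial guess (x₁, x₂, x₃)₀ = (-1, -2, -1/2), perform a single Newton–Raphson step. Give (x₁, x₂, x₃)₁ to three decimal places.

(1.599, -4.910, -1.583)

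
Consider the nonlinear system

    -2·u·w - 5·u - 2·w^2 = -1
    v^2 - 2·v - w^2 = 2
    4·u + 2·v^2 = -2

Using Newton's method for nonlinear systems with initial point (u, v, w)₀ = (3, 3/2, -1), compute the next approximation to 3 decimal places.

At (3, 3/2, -1): F = (-10.000, -3.750, 18.500).
Jacobian J = [[-2·w - 5, 0, -2·u - 4·w], [0, 2·v - 2, -2·w], [4, 4·v, 0]].
At the point, J = [[-3.000, 0.000, -2.000], [0.000, 1.000, 2.000], [4.000, 6.000, 0.000]] (det J = 44.000).
Solving J·Δ = −F gives Δ = (-4.591, -0.023, 1.886).
Then the next iterate is (u, v, w)₁ = (-1.591, 1.477, 0.886).

(-1.591, 1.477, 0.886)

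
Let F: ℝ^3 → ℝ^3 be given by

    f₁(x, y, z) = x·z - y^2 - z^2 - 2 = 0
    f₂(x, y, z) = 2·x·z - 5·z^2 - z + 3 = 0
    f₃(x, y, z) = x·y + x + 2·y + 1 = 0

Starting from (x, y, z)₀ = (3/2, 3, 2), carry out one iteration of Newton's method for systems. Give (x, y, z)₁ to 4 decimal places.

(0.0435, 0.9503, 0.9541)

At (3/2, 3, 2): F = (-12.0000, -13.0000, 13.0000).
Jacobian J = [[z, -2·y, x - 2·z], [2·z, 0, 2·x - 10·z - 1], [y + 1, x + 2, 0]].
At the point, J = [[2.0000, -6.0000, -2.5000], [4.0000, 0.0000, -18.0000], [4.0000, 3.5000, 0.0000]] (det J = 523.0000).
Solving J·Δ = −F gives Δ = (-1.4565, -2.0497, -1.0459).
Then the next iterate is (x, y, z)₁ = (0.0435, 0.9503, 0.9541).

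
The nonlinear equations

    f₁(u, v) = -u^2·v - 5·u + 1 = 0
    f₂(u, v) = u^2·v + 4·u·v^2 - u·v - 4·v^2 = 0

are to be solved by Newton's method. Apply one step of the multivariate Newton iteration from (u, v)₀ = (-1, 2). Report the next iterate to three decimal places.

(2.700, 2.300)

At (-1, 2): F = (4.000, -28.000).
Jacobian J = [[-2·u·v - 5, -u^2], [2·u·v + 4·v^2 - v, u^2 + 8·u·v - u - 8·v]].
At the point, J = [[-1.000, -1.000], [10.000, -30.000]] (det J = 40.000).
Solving J·Δ = −F gives Δ = (3.700, 0.300).
Then the next iterate is (u, v)₁ = (2.700, 2.300).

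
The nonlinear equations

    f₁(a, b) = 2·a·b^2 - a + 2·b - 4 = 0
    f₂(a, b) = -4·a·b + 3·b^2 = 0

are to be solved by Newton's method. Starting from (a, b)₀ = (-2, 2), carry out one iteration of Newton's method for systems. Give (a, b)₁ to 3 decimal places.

(-6.000, -1.000)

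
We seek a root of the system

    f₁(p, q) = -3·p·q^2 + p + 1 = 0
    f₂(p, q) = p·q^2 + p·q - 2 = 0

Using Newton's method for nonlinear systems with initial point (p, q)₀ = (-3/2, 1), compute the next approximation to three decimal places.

At (-3/2, 1): F = (4.000, -5.000).
Jacobian J = [[-3·q^2 + 1, -6·p·q], [q^2 + q, 2·p·q + p]].
At the point, J = [[-2.000, 9.000], [2.000, -4.500]] (det J = -9.000).
Solving J·Δ = −F gives Δ = (3.000, 0.222).
Then the next iterate is (p, q)₁ = (1.500, 1.222).

(1.500, 1.222)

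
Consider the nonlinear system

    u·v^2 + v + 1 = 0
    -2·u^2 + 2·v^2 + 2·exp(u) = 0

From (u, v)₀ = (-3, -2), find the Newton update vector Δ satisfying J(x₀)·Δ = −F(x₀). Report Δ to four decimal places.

(1.2293, 0.6217)

At (-3, -2): F = (-13.0000, -9.900426).
Jacobian J = [[v^2, 2·u·v + 1], [-4·u + 2·exp(u), 4·v]].
At the point, J = [[4.0000, 13.0000], [12.099574, -8.0000]] (det J = -189.294464).
Solving J·Δ = −F gives Δ = (1.2293, 0.6217).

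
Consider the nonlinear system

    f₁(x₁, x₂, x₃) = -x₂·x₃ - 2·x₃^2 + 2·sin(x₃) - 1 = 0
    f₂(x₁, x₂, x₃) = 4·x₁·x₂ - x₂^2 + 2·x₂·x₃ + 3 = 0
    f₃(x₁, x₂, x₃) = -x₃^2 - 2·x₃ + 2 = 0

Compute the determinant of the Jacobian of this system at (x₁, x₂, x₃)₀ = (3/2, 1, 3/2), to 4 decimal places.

-30.0000

J = [[0, -x₃, -x₂ - 4·x₃ + 2·cos(x₃)], [4·x₂, 4·x₁ - 2·x₂ + 2·x₃, 2·x₂], [0, 0, -2·x₃ - 2]].
At the point, J = [[0.0000, -1.5000, -6.858526], [4.0000, 7.0000, 2.0000], [0.0000, 0.0000, -5.0000]].
det J = -30.0000.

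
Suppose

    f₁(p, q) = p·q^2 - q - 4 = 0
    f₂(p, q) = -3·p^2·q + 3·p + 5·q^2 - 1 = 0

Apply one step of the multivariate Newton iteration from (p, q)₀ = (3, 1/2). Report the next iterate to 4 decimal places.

(-11.0000, 4.1250)

At (3, 1/2): F = (-3.7500, -4.2500).
Jacobian J = [[q^2, 2·p·q - 1], [-6·p·q + 3, -3·p^2 + 10·q]].
At the point, J = [[0.2500, 2.0000], [-6.0000, -22.0000]] (det J = 6.5000).
Solving J·Δ = −F gives Δ = (-14.0000, 3.6250).
Then the next iterate is (p, q)₁ = (-11.0000, 4.1250).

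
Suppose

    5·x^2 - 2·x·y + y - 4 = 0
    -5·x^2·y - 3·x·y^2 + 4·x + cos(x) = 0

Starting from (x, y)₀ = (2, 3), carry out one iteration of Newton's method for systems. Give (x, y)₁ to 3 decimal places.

(1.313, 2.129)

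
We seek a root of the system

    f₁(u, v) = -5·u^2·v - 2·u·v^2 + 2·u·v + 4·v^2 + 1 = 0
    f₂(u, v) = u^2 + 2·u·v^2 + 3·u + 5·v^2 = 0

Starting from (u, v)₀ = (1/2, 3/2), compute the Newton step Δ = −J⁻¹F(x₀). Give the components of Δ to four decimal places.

(-0.0029, -0.8458)

At (1/2, 3/2): F = (7.3750, 15.2500).
Jacobian J = [[-10·u·v - 2·v^2 + 2·v, -5·u^2 - 4·u·v + 2·u + 8·v], [2·u + 2·v^2 + 3, 4·u·v + 10·v]].
At the point, J = [[-9.0000, 8.7500], [8.5000, 18.0000]] (det J = -236.3750).
Solving J·Δ = −F gives Δ = (-0.0029, -0.8458).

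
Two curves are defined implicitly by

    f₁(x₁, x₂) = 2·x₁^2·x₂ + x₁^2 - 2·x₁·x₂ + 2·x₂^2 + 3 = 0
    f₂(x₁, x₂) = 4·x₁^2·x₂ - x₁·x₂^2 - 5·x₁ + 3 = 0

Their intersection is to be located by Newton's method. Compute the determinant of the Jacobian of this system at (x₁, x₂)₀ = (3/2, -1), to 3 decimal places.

-57.000

J = [[4·x₁·x₂ + 2·x₁ - 2·x₂, 2·x₁^2 - 2·x₁ + 4·x₂], [8·x₁·x₂ - x₂^2 - 5, 4·x₁^2 - 2·x₁·x₂]].
At the point, J = [[-1.000, -2.500], [-18.000, 12.000]].
det J = -57.000.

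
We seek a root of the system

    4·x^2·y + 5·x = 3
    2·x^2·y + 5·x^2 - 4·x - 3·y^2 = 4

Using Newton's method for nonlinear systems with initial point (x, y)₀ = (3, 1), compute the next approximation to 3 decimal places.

At (3, 1): F = (48.000, 44.000).
Jacobian J = [[8·x·y + 5, 4·x^2], [4·x·y + 10·x - 4, 2·x^2 - 6·y]].
At the point, J = [[29.000, 36.000], [38.000, 12.000]] (det J = -1020.000).
Solving J·Δ = −F gives Δ = (-0.988, -0.537).
Then the next iterate is (x, y)₁ = (2.012, 0.463).

(2.012, 0.463)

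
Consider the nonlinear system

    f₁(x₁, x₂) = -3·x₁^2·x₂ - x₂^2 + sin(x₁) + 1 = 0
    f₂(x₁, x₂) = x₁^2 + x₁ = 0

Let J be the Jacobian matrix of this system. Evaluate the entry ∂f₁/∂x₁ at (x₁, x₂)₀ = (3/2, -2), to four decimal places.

18.0707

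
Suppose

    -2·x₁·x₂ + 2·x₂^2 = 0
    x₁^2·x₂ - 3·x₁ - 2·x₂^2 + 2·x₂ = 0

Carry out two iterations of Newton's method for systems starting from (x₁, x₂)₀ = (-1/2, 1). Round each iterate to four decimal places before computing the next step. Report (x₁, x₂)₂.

At (-1/2, 1): F = (3.0000, 1.7500).
Jacobian J = [[-2·x₂, -2·x₁ + 4·x₂], [2·x₁·x₂ - 3, x₁^2 - 4·x₂ + 2]].
At the point, J = [[-2.0000, 5.0000], [-4.0000, -1.7500]] (det J = 23.5000).
Solving J·Δ = −F gives Δ = (0.5957, -0.3617).
Then the next iterate is (x₁, x₂)₁ = (0.0957, 0.6383).
Round to (0.0957, 0.6383) and repeat: F = (0.692683, 0.180492), J = [[-1.2766, 2.3618], [-2.877829, -0.544042]].
Δ = (0.1072, -0.2353), so (x₁, x₂)₂ = (0.2029, 0.4030).

(0.2029, 0.4030)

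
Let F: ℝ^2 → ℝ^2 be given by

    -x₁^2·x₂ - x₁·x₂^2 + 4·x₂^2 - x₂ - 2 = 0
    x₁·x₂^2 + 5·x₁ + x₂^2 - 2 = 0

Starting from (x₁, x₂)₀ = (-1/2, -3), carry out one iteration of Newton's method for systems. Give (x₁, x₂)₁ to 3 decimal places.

(-0.206, -1.629)

At (-1/2, -3): F = (42.250, 0.000).
Jacobian J = [[-2·x₁·x₂ - x₂^2, -x₁^2 - 2·x₁·x₂ + 8·x₂ - 1], [x₂^2 + 5, 2·x₁·x₂ + 2·x₂]].
At the point, J = [[-12.000, -28.250], [14.000, -3.000]] (det J = 431.500).
Solving J·Δ = −F gives Δ = (0.294, 1.371).
Then the next iterate is (x₁, x₂)₁ = (-0.206, -1.629).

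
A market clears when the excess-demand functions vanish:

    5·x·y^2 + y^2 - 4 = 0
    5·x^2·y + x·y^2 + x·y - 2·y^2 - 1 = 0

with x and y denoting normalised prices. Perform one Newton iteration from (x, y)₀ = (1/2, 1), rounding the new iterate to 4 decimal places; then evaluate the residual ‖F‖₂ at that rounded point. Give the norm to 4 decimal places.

0.0523

At (1/2, 1): F = (-0.5000, -0.7500).
Jacobian J = [[5·y^2, 10·x·y + 2·y], [10·x·y + y^2 + y, 5·x^2 + 2·x·y + x - 4·y]].
At the point, J = [[5.0000, 7.0000], [7.0000, -1.2500]] (det J = -55.2500).
Solving J·Δ = −F gives Δ = (0.1063, -0.0045).
Then the next iterate is (x, y)₁ = (0.6063, 0.9955).
Re-evaluating at (0.6063, 0.9955): F = (-0.004702, 0.052114), so ‖F‖₂ = 0.0523.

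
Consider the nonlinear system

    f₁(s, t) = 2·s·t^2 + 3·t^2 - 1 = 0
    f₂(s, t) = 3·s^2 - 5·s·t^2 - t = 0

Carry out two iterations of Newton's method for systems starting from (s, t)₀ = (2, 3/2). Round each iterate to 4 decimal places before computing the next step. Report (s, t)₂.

At (2, 3/2): F = (14.7500, -12.0000).
Jacobian J = [[2·t^2, 4·s·t + 6·t], [6·s - 5·t^2, -10·s·t - 1]].
At the point, J = [[4.5000, 21.0000], [0.7500, -31.0000]] (det J = -155.2500).
Solving J·Δ = −F gives Δ = (-1.3221, -0.4191).
Then the next iterate is (s, t)₁ = (0.6779, 1.0809).
Round to (0.6779, 1.0809) and repeat: F = (4.089076, -3.662360), J = [[2.336690, 9.416368], [-1.774324, -8.327421]].
Δ = (0.1580, -0.4735), so (s, t)₂ = (0.8359, 0.6074).

(0.8359, 0.6074)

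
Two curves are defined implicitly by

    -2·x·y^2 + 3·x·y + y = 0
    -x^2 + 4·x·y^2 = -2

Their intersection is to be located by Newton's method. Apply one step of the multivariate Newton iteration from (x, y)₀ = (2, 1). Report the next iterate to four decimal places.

At (2, 1): F = (3.0000, 6.0000).
Jacobian J = [[-2·y^2 + 3·y, -4·x·y + 3·x + 1], [-2·x + 4·y^2, 8·x·y]].
At the point, J = [[1.0000, -1.0000], [0.0000, 16.0000]] (det J = 16.0000).
Solving J·Δ = −F gives Δ = (-3.3750, -0.3750).
Then the next iterate is (x, y)₁ = (-1.3750, 0.6250).

(-1.3750, 0.6250)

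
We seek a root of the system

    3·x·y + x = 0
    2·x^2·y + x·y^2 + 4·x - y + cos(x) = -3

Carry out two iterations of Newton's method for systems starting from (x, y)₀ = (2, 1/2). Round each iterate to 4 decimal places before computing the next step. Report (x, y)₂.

(-0.1044, 3.6430)

At (2, 1/2): F = (5.0000, 14.583853).
Jacobian J = [[3·y + 1, 3·x], [4·x·y + y^2 - sin(x) + 4, 2·x^2 + 2·x·y - 1]].
At the point, J = [[2.5000, 6.0000], [7.340703, 9.0000]] (det J = -21.544215).
Solving J·Δ = −F gives Δ = (-1.9728, -0.0113).
Then the next iterate is (x, y)₁ = (0.0272, 0.4887).
Round to (0.0272, 0.4887) and repeat: F = (0.067078, 3.626949), J = [[2.4661, 0.0816], [4.264802, -0.971935]].
Δ = (-0.1316, 3.1543), so (x, y)₂ = (-0.1044, 3.6430).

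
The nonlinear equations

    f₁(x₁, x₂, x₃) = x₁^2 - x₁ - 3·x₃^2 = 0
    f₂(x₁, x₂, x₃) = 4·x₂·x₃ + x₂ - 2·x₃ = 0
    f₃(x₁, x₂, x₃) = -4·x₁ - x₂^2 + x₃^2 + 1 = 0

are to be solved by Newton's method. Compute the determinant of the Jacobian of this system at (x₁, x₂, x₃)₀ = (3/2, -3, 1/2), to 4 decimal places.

J = [[2·x₁ - 1, 0, -6·x₃], [0, 4·x₃ + 1, 4·x₂ - 2], [-4, -2·x₂, 2·x₃]].
At the point, J = [[2.0000, 0.0000, -3.0000], [0.0000, 3.0000, -14.0000], [-4.0000, 6.0000, 1.0000]].
det J = 138.0000.

138.0000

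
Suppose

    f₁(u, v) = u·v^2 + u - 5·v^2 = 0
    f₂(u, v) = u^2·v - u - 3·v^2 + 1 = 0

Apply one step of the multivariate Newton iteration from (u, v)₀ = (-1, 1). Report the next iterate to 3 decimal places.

At (-1, 1): F = (-7.000, 0.000).
Jacobian J = [[v^2 + 1, 2·u·v - 10·v], [2·u·v - 1, u^2 - 6·v]].
At the point, J = [[2.000, -12.000], [-3.000, -5.000]] (det J = -46.000).
Solving J·Δ = −F gives Δ = (0.761, -0.457).
Then the next iterate is (u, v)₁ = (-0.239, 0.543).

(-0.239, 0.543)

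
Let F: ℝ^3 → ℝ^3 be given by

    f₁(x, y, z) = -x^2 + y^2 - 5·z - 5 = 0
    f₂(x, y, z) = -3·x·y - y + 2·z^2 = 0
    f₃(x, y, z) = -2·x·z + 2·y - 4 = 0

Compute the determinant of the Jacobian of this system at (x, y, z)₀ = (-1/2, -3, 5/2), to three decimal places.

J = [[-2·x, 2·y, -5], [-3·y, -3·x - 1, 4·z], [-2·z, 2, -2·x]].
At the point, J = [[1.000, -6.000, -5.000], [9.000, 0.500, 10.000], [-5.000, 2.000, 1.000]].
det J = 232.000.

232.000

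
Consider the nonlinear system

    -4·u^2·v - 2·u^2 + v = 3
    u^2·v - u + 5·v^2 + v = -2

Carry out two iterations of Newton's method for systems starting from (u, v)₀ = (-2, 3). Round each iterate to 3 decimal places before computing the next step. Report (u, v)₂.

At (-2, 3): F = (-56.000, 64.000).
Jacobian J = [[-8·u·v - 4·u, -4·u^2 + 1], [2·u·v - 1, u^2 + 10·v + 1]].
At the point, J = [[56.000, -15.000], [-13.000, 35.000]] (det J = 1765.000).
Solving J·Δ = −F gives Δ = (0.567, -1.618).
Then the next iterate is (u, v)₁ = (-1.433, 1.382).
Round to (-1.433, 1.382) and repeat: F = (-17.07667, 17.20254), J = [[21.57525, -7.21396], [-4.96081, 16.87349]].
Δ = (0.500, -0.873), so (u, v)₂ = (-0.933, 0.509).

(-0.933, 0.509)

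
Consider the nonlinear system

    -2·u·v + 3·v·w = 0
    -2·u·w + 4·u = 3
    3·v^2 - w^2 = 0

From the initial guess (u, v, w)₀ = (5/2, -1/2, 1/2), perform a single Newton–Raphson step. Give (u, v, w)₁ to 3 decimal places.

(1.417, -0.417, 0.750)

At (5/2, -1/2, 1/2): F = (1.750, 4.500, 0.500).
Jacobian J = [[-2·v, -2·u + 3·w, 3·v], [-2·w + 4, 0, -2·u], [0, 6·v, -2·w]].
At the point, J = [[1.000, -3.500, -1.500], [3.000, 0.000, -5.000], [0.000, -3.000, -1.000]] (det J = -12.000).
Solving J·Δ = −F gives Δ = (-1.083, 0.083, 0.250).
Then the next iterate is (u, v, w)₁ = (1.417, -0.417, 0.750).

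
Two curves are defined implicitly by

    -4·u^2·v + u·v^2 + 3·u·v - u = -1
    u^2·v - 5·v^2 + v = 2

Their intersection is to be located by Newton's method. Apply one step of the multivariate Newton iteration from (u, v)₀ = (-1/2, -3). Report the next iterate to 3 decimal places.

(-0.093, -1.415)

At (-1/2, -3): F = (4.500, -50.750).
Jacobian J = [[-8·u·v + v^2 + 3·v - 1, -4·u^2 + 2·u·v + 3·u], [2·u·v, u^2 - 10·v + 1]].
At the point, J = [[-13.000, 0.500], [3.000, 31.250]] (det J = -407.750).
Solving J·Δ = −F gives Δ = (0.407, 1.585).
Then the next iterate is (u, v)₁ = (-0.093, -1.415).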